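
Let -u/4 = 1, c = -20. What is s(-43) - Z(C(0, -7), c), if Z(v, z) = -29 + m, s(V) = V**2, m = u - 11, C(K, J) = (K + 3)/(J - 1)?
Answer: 1893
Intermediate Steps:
C(K, J) = (3 + K)/(-1 + J)
u = -4 (u = -4*1 = -4)
m = -15 (m = -4 - 11 = -15)
Z(v, z) = -44 (Z(v, z) = -29 - 15 = -44)
s(-43) - Z(C(0, -7), c) = (-43)**2 - 1*(-44) = 1849 + 44 = 1893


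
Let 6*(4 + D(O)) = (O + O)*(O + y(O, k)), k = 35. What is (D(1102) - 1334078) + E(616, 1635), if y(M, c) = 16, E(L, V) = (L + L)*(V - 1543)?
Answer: -2430178/3 ≈ -8.1006e+5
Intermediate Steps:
E(L, V) = 2*L*(-1543 + V) (E(L, V) = (2*L)*(-1543 + V) = 2*L*(-1543 + V))
D(O) = -4 + O*(16 + O)/3 (D(O) = -4 + ((O + O)*(O + 16))/6 = -4 + ((2*O)*(16 + O))/6 = -4 + (2*O*(16 + O))/6 = -4 + O*(16 + O)/3)
(D(1102) - 1334078) + E(616, 1635) = ((-4 + (⅓)*1102² + (16/3)*1102) - 1334078) + 2*616*(-1543 + 1635) = ((-4 + (⅓)*1214404 + 17632/3) - 1334078) + 2*616*92 = ((-4 + 1214404/3 + 17632/3) - 1334078) + 113344 = (1232024/3 - 1334078) + 113344 = -2770210/3 + 113344 = -2430178/3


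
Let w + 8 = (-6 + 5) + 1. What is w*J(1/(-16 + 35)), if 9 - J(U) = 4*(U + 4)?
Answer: 1096/19 ≈ 57.684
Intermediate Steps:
w = -8 (w = -8 + ((-6 + 5) + 1) = -8 + (-1 + 1) = -8 + 0 = -8)
J(U) = -7 - 4*U (J(U) = 9 - 4*(U + 4) = 9 - 4*(4 + U) = 9 - (16 + 4*U) = 9 + (-16 - 4*U) = -7 - 4*U)
w*J(1/(-16 + 35)) = -8*(-7 - 4/(-16 + 35)) = -8*(-7 - 4/19) = -8*(-137/19) = 1096/19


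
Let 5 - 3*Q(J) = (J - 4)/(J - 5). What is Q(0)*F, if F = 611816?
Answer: 4282712/5 ≈ 8.5654e+5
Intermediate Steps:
Q(J) = 5/3 - (-4 + J)/(3*(-5 + J)) (Q(J) = 5/3 - (J - 4)/(3*(J - 5)) = 5/3 - (-4 + J)/(3*(-5 + J)))
Q(0)*F = ((-21 + 4*0)/(3*(-5 + 0)))*611816 = ((1/3)*(-21 + 0)/(-5))*611816 = ((1/3)*(-1/5)*(-21))*611816 = (7/5)*611816 = 4282712/5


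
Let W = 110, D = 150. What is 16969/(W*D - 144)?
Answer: 16969/16356 ≈ 1.0375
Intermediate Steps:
16969/(W*D - 144) = 16969/(110*150 - 144) = 16969/(16500 - 144) = 16969/16356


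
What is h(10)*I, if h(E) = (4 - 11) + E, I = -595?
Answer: -1785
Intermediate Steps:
h(E) = -7 + E
h(10)*I = (-7 + 10)*(-595) = 3*(-595) = -1785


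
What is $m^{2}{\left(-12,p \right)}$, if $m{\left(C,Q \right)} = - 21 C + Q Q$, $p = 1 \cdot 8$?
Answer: $99856$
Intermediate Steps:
$p = 8$
$m{\left(C,Q \right)} = Q^{2} - 21 C$ ($m{\left(C,Q \right)} = - 21 C + Q^{2} = Q^{2} - 21 C$)
$m^{2}{\left(-12,p \right)} = \left(8^{2} - -252\right)^{2} = \left(64 + 252\right)^{2} = 316^{2} = 99856$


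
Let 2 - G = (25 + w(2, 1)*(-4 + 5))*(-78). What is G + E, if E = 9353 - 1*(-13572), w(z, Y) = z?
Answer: 25033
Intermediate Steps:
G = 2108 (G = 2 - (25 + 2*(-4 + 5))*(-78) = 2 - (25 + 2*1)*(-78) = 2 - (25 + 2)*(-78) = 2 - 27*(-78) = 2 - 1*(-2106) = 2 + 2106 = 2108)
E = 22925 (E = 9353 + 13572 = 22925)
G + E = 2108 + 22925 = 25033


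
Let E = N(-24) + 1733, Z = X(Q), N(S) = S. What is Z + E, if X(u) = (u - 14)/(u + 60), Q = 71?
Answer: 223936/131 ≈ 1709.4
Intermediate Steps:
X(u) = (-14 + u)/(60 + u)
Z = 57/131 (Z = (-14 + 71)/(60 + 71) = 57/131 ≈ 0.43511)
E = 1709 (E = -24 + 1733 = 1709)
Z + E = 57/131 + 1709 = 223936/131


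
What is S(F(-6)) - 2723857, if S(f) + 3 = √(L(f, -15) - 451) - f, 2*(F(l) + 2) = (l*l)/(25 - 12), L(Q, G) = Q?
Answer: -35410172/13 + I*√76323/13 ≈ -2.7239e+6 + 21.251*I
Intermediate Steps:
F(l) = -2 + l²/26 (F(l) = -2 + ((l*l)/(25 - 12))/2 = -2 + (l²/13)/2 = -2 + l²/26)
S(f) = -3 + √(-451 + f) - f (S(f) = -3 + (√(f - 451) - f) = -3 + (√(-451 + f) - f) = -3 + √(-451 + f) - f)
S(F(-6)) - 2723857 = (-3 + √(-451 + (-2 + (1/26)*(-6)²)) - (-2 + (1/26)*(-6)²)) - 2723857 = (-3 + √(-451 + (-2 + (1/26)*36)) - (-2 + (1/26)*36)) - 2723857 = (-3 + √(-451 + (-2 + 18/13)) - (-2 + 18/13)) - 2723857 = (-3 + √(-451 - 8/13) - 1*(-8/13)) - 2723857 = (-3 + √(-5871/13) + 8/13) - 2723857 = (-3 + I*√76323/13 + 8/13) - 2723857 = (-31/13 + I*√76323/13) - 2723857 = -35410172/13 + I*√76323/13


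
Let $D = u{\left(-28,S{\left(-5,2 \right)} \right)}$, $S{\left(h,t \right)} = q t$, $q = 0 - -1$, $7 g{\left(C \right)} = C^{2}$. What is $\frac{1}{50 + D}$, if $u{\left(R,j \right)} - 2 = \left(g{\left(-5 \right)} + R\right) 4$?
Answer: $- \frac{7}{320} \approx -0.021875$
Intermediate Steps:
$g{\left(C \right)} = \frac{C^{2}}{7}$
$q = 1$ ($q = 0 + 1 = 1$)
$S{\left(h,t \right)} = t$ ($S{\left(h,t \right)} = 1 t = t$)
$u{\left(R,j \right)} = \frac{114}{7} + 4 R$ ($u{\left(R,j \right)} = 2 + \left(\frac{\left(-5\right)^{2}}{7} + R\right) 4 = 2 + \left(\frac{1}{7} \cdot 25 + R\right) 4 = 2 + \left(\frac{25}{7} + R\right) 4 = 2 + \left(\frac{100}{7} + 4 R\right) = \frac{114}{7} + 4 R$)
$D = - \frac{670}{7}$ ($D = \frac{114}{7} + 4 \left(-28\right) = \frac{114}{7} - 112 = - \frac{670}{7} \approx -95.714$)
$\frac{1}{50 + D} = \frac{1}{50 - \frac{670}{7}} = \frac{1}{- \frac{320}{7}} = - \frac{7}{320}$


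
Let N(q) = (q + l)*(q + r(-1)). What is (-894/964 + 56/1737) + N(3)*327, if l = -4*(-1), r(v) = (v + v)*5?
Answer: -13415749829/837234 ≈ -16024.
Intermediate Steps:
r(v) = 10*v (r(v) = (2*v)*5 = 10*v)
l = 4
N(q) = (-10 + q)*(4 + q) (N(q) = (q + 4)*(q + 10*(-1)) = (4 + q)*(q - 10) = (4 + q)*(-10 + q) = (-10 + q)*(4 + q))
(-894/964 + 56/1737) + N(3)*327 = (-894/964 + 56/1737) + (-40 + 3² - 6*3)*327 = (-894*1/964 + 56*(1/1737)) + (-40 + 9 - 18)*327 = (-447/482 + 56/1737) - 49*327 = -749447/837234 - 16023 = -13415749829/837234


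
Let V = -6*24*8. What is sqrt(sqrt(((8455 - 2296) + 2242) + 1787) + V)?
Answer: sqrt(-1152 + 6*sqrt(283)) ≈ 32.42*I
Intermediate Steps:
V = -1152 (V = -144*8 = -1152)
sqrt(sqrt(((8455 - 2296) + 2242) + 1787) + V) = sqrt(sqrt(((8455 - 2296) + 2242) + 1787) - 1152) = sqrt(sqrt((6159 + 2242) + 1787) - 1152) = sqrt(sqrt(8401 + 1787) - 1152) = sqrt(sqrt(10188) - 1152) = sqrt(6*sqrt(283) - 1152) = sqrt(-1152 + 6*sqrt(283))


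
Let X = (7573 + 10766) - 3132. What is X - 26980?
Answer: -11773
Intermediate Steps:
X = 15207 (X = 18339 - 3132 = 15207)
X - 26980 = 15207 - 26980 = -11773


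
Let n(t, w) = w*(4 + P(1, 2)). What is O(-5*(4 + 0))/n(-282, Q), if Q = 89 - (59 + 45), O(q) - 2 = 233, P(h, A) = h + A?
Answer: -47/21 ≈ -2.2381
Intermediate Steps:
P(h, A) = A + h
O(q) = 235 (O(q) = 2 + 233 = 235)
Q = -15 (Q = 89 - 1*104 = 89 - 104 = -15)
n(t, w) = 7*w (n(t, w) = w*(4 + (2 + 1)) = w*(4 + 3) = w*7 = 7*w)
O(-5*(4 + 0))/n(-282, Q) = 235/((7*(-15))) = 235/(-105) = 235*(-1/105) = -47/21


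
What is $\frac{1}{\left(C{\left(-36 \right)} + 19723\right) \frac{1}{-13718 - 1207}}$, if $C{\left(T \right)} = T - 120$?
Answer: $- \frac{14925}{19567} \approx -0.76276$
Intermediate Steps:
$C{\left(T \right)} = -120 + T$
$\frac{1}{\left(C{\left(-36 \right)} + 19723\right) \frac{1}{-13718 - 1207}} = \frac{1}{\left(\left(-120 - 36\right) + 19723\right) \frac{1}{-13718 - 1207}} = \frac{1}{\left(-156 + 19723\right) \frac{1}{-14925}} = \frac{1}{19567 \left(- \frac{1}{14925}\right)} = \frac{1}{- \frac{19567}{14925}} = - \frac{14925}{19567}$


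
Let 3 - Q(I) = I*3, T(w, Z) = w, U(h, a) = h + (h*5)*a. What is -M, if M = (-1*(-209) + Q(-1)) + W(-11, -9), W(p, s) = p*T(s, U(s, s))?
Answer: -314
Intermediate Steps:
U(h, a) = h + 5*a*h (U(h, a) = h + (5*h)*a = h + 5*a*h)
Q(I) = 3 - 3*I (Q(I) = 3 - I*3 = 3 - 3*I)
W(p, s) = p*s
M = 314 (M = (-1*(-209) + (3 - 3*(-1))) - 11*(-9) = (209 + (3 + 3)) + 99 = (209 + 6) + 99 = 215 + 99 = 314)
-M = -1*314 = -314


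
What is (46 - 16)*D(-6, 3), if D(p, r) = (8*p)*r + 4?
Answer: -4200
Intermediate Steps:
D(p, r) = 4 + 8*p*r (D(p, r) = 8*p*r + 4 = 4 + 8*p*r)
(46 - 16)*D(-6, 3) = (46 - 16)*(4 + 8*(-6)*3) = 30*(4 - 144) = 30*(-140) = -4200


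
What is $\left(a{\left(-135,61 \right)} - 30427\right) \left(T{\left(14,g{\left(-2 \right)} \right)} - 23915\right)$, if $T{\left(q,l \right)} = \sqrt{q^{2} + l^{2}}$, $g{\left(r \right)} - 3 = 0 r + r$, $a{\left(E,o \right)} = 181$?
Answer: $723333090 - 30246 \sqrt{197} \approx 7.2291 \cdot 10^{8}$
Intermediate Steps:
$g{\left(r \right)} = 3 + r$ ($g{\left(r \right)} = 3 + \left(0 r + r\right) = 3 + \left(0 + r\right) = 3 + r$)
$T{\left(q,l \right)} = \sqrt{l^{2} + q^{2}}$
$\left(a{\left(-135,61 \right)} - 30427\right) \left(T{\left(14,g{\left(-2 \right)} \right)} - 23915\right) = \left(181 - 30427\right) \left(\sqrt{\left(3 - 2\right)^{2} + 14^{2}} - 23915\right) = - 30246 \left(\sqrt{1^{2} + 196} - 23915\right) = - 30246 \left(\sqrt{1 + 196} - 23915\right) = - 30246 \left(\sqrt{197} - 23915\right) = - 30246 \left(-23915 + \sqrt{197}\right) = 723333090 - 30246 \sqrt{197}$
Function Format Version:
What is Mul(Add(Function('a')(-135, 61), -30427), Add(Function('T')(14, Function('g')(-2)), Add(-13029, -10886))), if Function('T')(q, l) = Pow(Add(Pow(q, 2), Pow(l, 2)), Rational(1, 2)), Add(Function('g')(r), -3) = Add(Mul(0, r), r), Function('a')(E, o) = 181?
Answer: Add(723333090, Mul(-30246, Pow(197, Rational(1, 2)))) ≈ 7.2291e+8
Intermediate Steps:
Function('g')(r) = Add(3, r) (Function('g')(r) = Add(3, Add(Mul(0, r), r)) = Add(3, Add(0, r)) = Add(3, r))
Function('T')(q, l) = Pow(Add(Pow(l, 2), Pow(q, 2)), Rational(1, 2))
Mul(Add(Function('a')(-135, 61), -30427), Add(Function('T')(14, Function('g')(-2)), Add(-13029, -10886))) = Mul(Add(181, -30427), Add(Pow(Add(Pow(Add(3, -2), 2), Pow(14, 2)), Rational(1, 2)), Add(-13029, -10886))) = Mul(-30246, Add(Pow(Add(Pow(1, 2), 196), Rational(1, 2)), -23915)) = Mul(-30246, Add(Pow(Add(1, 196), Rational(1, 2)), -23915)) = Mul(-30246, Add(Pow(197, Rational(1, 2)), -23915)) = Mul(-30246, Add(-23915, Pow(197, Rational(1, 2)))) = Add(723333090, Mul(-30246, Pow(197, Rational(1, 2))))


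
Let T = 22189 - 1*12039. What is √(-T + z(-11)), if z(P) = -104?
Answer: I*√10254 ≈ 101.26*I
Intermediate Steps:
T = 10150 (T = 22189 - 12039 = 10150)
√(-T + z(-11)) = √(-1*10150 - 104) = √(-10150 - 104) = √(-10254) = I*√10254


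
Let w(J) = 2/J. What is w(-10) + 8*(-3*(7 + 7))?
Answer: -1681/5 ≈ -336.20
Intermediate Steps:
w(-10) + 8*(-3*(7 + 7)) = 2/(-10) + 8*(-3*(7 + 7)) = 2*(-⅒) + 8*(-3*14) = -⅕ + 8*(-42) = -⅕ - 336 = -1681/5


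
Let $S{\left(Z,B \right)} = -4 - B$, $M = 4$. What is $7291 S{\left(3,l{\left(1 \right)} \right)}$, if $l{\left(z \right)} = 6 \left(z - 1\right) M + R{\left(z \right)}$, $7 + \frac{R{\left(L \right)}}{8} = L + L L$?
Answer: $262476$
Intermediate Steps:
$R{\left(L \right)} = -56 + 8 L + 8 L^{2}$ ($R{\left(L \right)} = -56 + 8 \left(L + L L\right) = -56 + 8 \left(L + L^{2}\right) = -56 + \left(8 L + 8 L^{2}\right) = -56 + 8 L + 8 L^{2}$)
$l{\left(z \right)} = -80 + 8 z^{2} + 32 z$ ($l{\left(z \right)} = 6 \left(z - 1\right) 4 + \left(-56 + 8 z + 8 z^{2}\right) = 6 \left(-1 + z\right) 4 + \left(-56 + 8 z + 8 z^{2}\right) = 6 \left(-4 + 4 z\right) + \left(-56 + 8 z + 8 z^{2}\right) = \left(-24 + 24 z\right) + \left(-56 + 8 z + 8 z^{2}\right) = -80 + 8 z^{2} + 32 z$)
$7291 S{\left(3,l{\left(1 \right)} \right)} = 7291 \left(-4 - \left(-80 + 8 \cdot 1^{2} + 32 \cdot 1\right)\right) = 7291 \left(-4 - \left(-80 + 8 \cdot 1 + 32\right)\right) = 7291 \left(-4 - \left(-80 + 8 + 32\right)\right) = 7291 \left(-4 - -40\right) = 7291 \left(-4 + 40\right) = 7291 \cdot 36 = 262476$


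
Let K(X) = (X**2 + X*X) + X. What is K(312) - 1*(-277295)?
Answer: 472295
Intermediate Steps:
K(X) = X + 2*X**2 (K(X) = (X**2 + X**2) + X = 2*X**2 + X = X + 2*X**2)
K(312) - 1*(-277295) = 312*(1 + 2*312) - 1*(-277295) = 312*(1 + 624) + 277295 = 312*625 + 277295 = 195000 + 277295 = 472295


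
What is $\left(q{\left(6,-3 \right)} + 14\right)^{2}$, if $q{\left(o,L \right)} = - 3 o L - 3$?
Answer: $4225$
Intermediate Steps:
$q{\left(o,L \right)} = -3 - 3 L o$ ($q{\left(o,L \right)} = - 3 L o - 3 = -3 - 3 L o$)
$\left(q{\left(6,-3 \right)} + 14\right)^{2} = \left(\left(-3 - \left(-9\right) 6\right) + 14\right)^{2} = \left(\left(-3 + 54\right) + 14\right)^{2} = \left(51 + 14\right)^{2} = 65^{2} = 4225$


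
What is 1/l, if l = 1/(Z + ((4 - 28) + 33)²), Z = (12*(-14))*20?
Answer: -3279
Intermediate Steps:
Z = -3360 (Z = -168*20 = -3360)
l = -1/3279 (l = 1/(-3360 + ((4 - 28) + 33)²) = 1/(-3360 + (-24 + 33)²) = 1/(-3360 + 9²) = 1/(-3360 + 81) = 1/(-3279) = -1/3279 ≈ -0.00030497)
1/l = 1/(-1/3279) = -3279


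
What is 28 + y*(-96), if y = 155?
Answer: -14852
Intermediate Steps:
28 + y*(-96) = 28 + 155*(-96) = 28 - 14880 = -14852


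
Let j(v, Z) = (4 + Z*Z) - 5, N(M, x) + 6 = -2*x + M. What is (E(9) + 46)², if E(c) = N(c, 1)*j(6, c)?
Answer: 15876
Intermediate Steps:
N(M, x) = -6 + M - 2*x (N(M, x) = -6 + (-2*x + M) = -6 + (M - 2*x) = -6 + M - 2*x)
j(v, Z) = -1 + Z² (j(v, Z) = (4 + Z²) - 5 = -1 + Z²)
E(c) = (-1 + c²)*(-8 + c) (E(c) = (-6 + c - 2*1)*(-1 + c²) = (-6 + c - 2)*(-1 + c²) = (-8 + c)*(-1 + c²) = (-1 + c²)*(-8 + c))
(E(9) + 46)² = ((-1 + 9²)*(-8 + 9) + 46)² = ((-1 + 81)*1 + 46)² = (80*1 + 46)² = (80 + 46)² = 126² = 15876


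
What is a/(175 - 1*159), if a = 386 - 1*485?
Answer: -99/16 ≈ -6.1875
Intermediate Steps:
a = -99 (a = 386 - 485 = -99)
a/(175 - 1*159) = -99/(175 - 1*159) = -99/(175 - 159) = -99/16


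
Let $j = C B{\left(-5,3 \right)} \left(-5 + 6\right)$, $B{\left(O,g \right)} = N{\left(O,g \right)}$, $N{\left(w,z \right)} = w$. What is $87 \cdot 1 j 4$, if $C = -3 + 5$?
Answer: $-3480$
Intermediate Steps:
$B{\left(O,g \right)} = O$
$C = 2$
$j = -10$ ($j = 2 \left(-5\right) \left(-5 + 6\right) = \left(-10\right) 1 = -10$)
$87 \cdot 1 j 4 = 87 \cdot 1 \left(-10\right) 4 = 87 \left(\left(-10\right) 4\right) = 87 \left(-40\right) = -3480$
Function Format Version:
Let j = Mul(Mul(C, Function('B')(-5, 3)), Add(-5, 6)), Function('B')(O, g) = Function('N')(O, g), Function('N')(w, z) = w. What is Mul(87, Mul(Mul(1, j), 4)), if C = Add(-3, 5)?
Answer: -3480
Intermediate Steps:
Function('B')(O, g) = O
C = 2
j = -10 (j = Mul(Mul(2, -5), Add(-5, 6)) = Mul(-10, 1) = -10)
Mul(87, Mul(Mul(1, j), 4)) = Mul(87, Mul(Mul(1, -10), 4)) = Mul(87, Mul(-10, 4)) = Mul(87, -40) = -3480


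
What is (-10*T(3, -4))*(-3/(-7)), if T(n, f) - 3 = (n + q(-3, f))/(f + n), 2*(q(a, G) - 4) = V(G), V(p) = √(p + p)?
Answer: 120/7 + 30*I*√2/7 ≈ 17.143 + 6.0609*I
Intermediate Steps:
V(p) = √2*√p (V(p) = √(2*p) = √2*√p)
q(a, G) = 4 + √2*√G/2 (q(a, G) = 4 + (√2*√G)/2 = 4 + √2*√G/2)
T(n, f) = 3 + (4 + n + √2*√f/2)/(f + n) (T(n, f) = 3 + (n + (4 + √2*√f/2))/(f + n) = 3 + (4 + n + √2*√f/2)/(f + n))
(-10*T(3, -4))*(-3/(-7)) = (-10*(4 + 3*(-4) + 4*3 + √2*√(-4)/2)/(-4 + 3))*(-3/(-7)) = (-10*(4 - 12 + 12 + √2*(2*I)/2)/(-1))*(-3*(-⅐)) = -(-10)*(4 - 12 + 12 + I*√2)*(3/7) = -(-10)*(4 + I*√2)*(3/7) = -10*(-4 - I*√2)*(3/7) = (40 + 10*I*√2)*(3/7) = 120/7 + 30*I*√2/7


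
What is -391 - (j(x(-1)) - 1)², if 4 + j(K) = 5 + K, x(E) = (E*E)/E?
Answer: -392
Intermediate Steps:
x(E) = E (x(E) = E²/E = E)
j(K) = 1 + K (j(K) = -4 + (5 + K) = 1 + K)
-391 - (j(x(-1)) - 1)² = -391 - ((1 - 1) - 1)² = -391 - (0 - 1)² = -391 - 1*(-1)² = -391 - 1*1 = -391 - 1 = -392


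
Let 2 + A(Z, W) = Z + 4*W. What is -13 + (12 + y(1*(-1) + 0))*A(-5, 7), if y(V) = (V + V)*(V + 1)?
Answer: 239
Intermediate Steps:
y(V) = 2*V*(1 + V) (y(V) = (2*V)*(1 + V) = 2*V*(1 + V))
A(Z, W) = -2 + Z + 4*W (A(Z, W) = -2 + (Z + 4*W) = -2 + Z + 4*W)
-13 + (12 + y(1*(-1) + 0))*A(-5, 7) = -13 + (12 + 2*(1*(-1) + 0)*(1 + (1*(-1) + 0)))*(-2 - 5 + 4*7) = -13 + (12 + 2*(-1 + 0)*(1 + (-1 + 0)))*(-2 - 5 + 28) = -13 + (12 + 2*(-1)*(1 - 1))*21 = -13 + (12 + 2*(-1)*0)*21 = -13 + (12 + 0)*21 = -13 + 12*21 = -13 + 252 = 239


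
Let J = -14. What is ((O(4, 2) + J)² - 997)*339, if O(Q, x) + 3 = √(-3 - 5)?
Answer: -242724 - 23052*I*√2 ≈ -2.4272e+5 - 32600.0*I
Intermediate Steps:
O(Q, x) = -3 + 2*I*√2 (O(Q, x) = -3 + √(-3 - 5) = -3 + √(-8) = -3 + 2*I*√2)
((O(4, 2) + J)² - 997)*339 = (((-3 + 2*I*√2) - 14)² - 997)*339 = ((-17 + 2*I*√2)² - 997)*339 = (-997 + (-17 + 2*I*√2)²)*339 = -337983 + 339*(-17 + 2*I*√2)²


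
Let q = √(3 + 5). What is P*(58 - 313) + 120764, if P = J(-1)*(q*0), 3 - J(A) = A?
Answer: 120764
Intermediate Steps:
J(A) = 3 - A
q = 2*√2 (q = √8 = 2*√2 ≈ 2.8284)
P = 0 (P = (3 - 1*(-1))*((2*√2)*0) = (3 + 1)*0 = 4*0 = 0)
P*(58 - 313) + 120764 = 0*(58 - 313) + 120764 = 0*(-255) + 120764 = 0 + 120764 = 120764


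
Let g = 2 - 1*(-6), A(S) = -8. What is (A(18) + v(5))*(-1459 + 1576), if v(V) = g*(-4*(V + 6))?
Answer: -42120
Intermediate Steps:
g = 8 (g = 2 + 6 = 8)
v(V) = -192 - 32*V (v(V) = 8*(-4*(V + 6)) = 8*(-4*(6 + V)) = 8*(-24 - 4*V) = -192 - 32*V)
(A(18) + v(5))*(-1459 + 1576) = (-8 + (-192 - 32*5))*(-1459 + 1576) = (-8 + (-192 - 160))*117 = (-8 - 352)*117 = -360*117 = -42120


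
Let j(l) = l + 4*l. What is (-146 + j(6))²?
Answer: 13456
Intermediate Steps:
j(l) = 5*l
(-146 + j(6))² = (-146 + 5*6)² = (-146 + 30)² = (-116)² = 13456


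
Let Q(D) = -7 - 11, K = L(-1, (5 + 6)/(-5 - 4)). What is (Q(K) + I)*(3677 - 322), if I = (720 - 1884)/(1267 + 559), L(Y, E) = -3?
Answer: -5189880/83 ≈ -62529.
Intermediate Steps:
K = -3
I = -582/913 (I = -1164/1826 = -1164*1/1826 = -582/913 ≈ -0.63746)
Q(D) = -18
(Q(K) + I)*(3677 - 322) = (-18 - 582/913)*(3677 - 322) = -17016/913*3355 = -5189880/83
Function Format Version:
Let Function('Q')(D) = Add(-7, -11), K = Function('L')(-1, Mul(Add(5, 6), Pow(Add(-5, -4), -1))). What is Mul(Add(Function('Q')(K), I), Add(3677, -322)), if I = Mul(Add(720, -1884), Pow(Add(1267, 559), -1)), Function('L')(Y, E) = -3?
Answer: Rational(-5189880, 83) ≈ -62529.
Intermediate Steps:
K = -3
I = Rational(-582, 913) (I = Mul(-1164, Pow(1826, -1)) = Mul(-1164, Rational(1, 1826)) = Rational(-582, 913) ≈ -0.63746)
Function('Q')(D) = -18
Mul(Add(Function('Q')(K), I), Add(3677, -322)) = Mul(Add(-18, Rational(-582, 913)), Add(3677, -322)) = Mul(Rational(-17016, 913), 3355) = Rational(-5189880, 83)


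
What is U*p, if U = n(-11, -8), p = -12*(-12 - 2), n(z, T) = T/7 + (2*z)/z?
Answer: 144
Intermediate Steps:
n(z, T) = 2 + T/7 (n(z, T) = T*(1/7) + 2 = T/7 + 2 = 2 + T/7)
p = 168 (p = -12*(-14) = 168)
U = 6/7 (U = 2 + (1/7)*(-8) = 2 - 8/7 = 6/7 ≈ 0.85714)
U*p = (6/7)*168 = 144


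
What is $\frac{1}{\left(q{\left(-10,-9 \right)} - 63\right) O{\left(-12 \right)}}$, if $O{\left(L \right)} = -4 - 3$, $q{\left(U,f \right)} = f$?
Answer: $\frac{1}{504} \approx 0.0019841$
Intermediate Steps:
$O{\left(L \right)} = -7$ ($O{\left(L \right)} = -4 - 3 = -7$)
$\frac{1}{\left(q{\left(-10,-9 \right)} - 63\right) O{\left(-12 \right)}} = \frac{1}{\left(-9 - 63\right) \left(-7\right)} = \frac{1}{\left(-72\right) \left(-7\right)} = \frac{1}{504}$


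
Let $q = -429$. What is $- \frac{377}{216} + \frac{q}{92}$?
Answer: $- \frac{31837}{4968} \approx -6.4084$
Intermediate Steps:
$- \frac{377}{216} + \frac{q}{92} = - \frac{377}{216} - \frac{429}{92} = - \frac{31837}{4968}$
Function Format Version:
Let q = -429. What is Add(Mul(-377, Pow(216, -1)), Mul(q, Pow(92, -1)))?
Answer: Rational(-31837, 4968) ≈ -6.4084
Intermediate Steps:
Add(Mul(-377, Pow(216, -1)), Mul(q, Pow(92, -1))) = Add(Mul(-377, Pow(216, -1)), Mul(-429, Pow(92, -1))) = Add(Mul(-377, Rational(1, 216)), Mul(-429, Rational(1, 92))) = Add(Rational(-377, 216), Rational(-429, 92)) = Rational(-31837, 4968)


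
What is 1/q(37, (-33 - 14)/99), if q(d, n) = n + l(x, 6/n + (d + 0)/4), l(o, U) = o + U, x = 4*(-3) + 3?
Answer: -18612/239407 ≈ -0.077742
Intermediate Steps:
x = -9 (x = -12 + 3 = -9)
l(o, U) = U + o
q(d, n) = -9 + n + 6/n + d/4 (q(d, n) = n + ((6/n + (d + 0)/4) - 9) = n + ((6/n + d*(1/4)) - 9) = n + ((6/n + d/4) - 9) = n + (-9 + 6/n + d/4) = -9 + n + 6/n + d/4)
1/q(37, (-33 - 14)/99) = 1/(-9 + (-33 - 14)/99 + 6/(((-33 - 14)/99)) + (1/4)*37) = 1/(-9 - 47*1/99 + 6/((-47*1/99)) + 37/4) = 1/(-9 - 47/99 + 6/(-47/99) + 37/4) = 1/(-9 - 47/99 + 6*(-99/47) + 37/4) = 1/(-9 - 47/99 - 594/47 + 37/4) = 1/(-239407/18612) = -18612/239407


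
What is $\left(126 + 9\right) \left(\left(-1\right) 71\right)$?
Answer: $-9585$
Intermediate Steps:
$\left(126 + 9\right) \left(\left(-1\right) 71\right) = 135 \left(-71\right) = -9585$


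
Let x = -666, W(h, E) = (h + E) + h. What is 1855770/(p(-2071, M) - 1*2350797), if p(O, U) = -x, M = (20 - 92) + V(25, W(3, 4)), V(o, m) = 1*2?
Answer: -88370/111911 ≈ -0.78965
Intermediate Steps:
W(h, E) = E + 2*h (W(h, E) = (E + h) + h = E + 2*h)
V(o, m) = 2
M = -70 (M = (20 - 92) + 2 = -72 + 2 = -70)
p(O, U) = 666 (p(O, U) = -1*(-666) = 666)
1855770/(p(-2071, M) - 1*2350797) = 1855770/(666 - 1*2350797) = 1855770/(666 - 2350797) = 1855770/(-2350131) = 1855770*(-1/2350131) = -88370/111911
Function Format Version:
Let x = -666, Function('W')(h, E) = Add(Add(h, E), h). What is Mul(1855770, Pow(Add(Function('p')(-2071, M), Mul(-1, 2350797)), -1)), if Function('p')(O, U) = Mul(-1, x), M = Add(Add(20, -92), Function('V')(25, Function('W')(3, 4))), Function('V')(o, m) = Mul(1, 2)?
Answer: Rational(-88370, 111911) ≈ -0.78965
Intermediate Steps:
Function('W')(h, E) = Add(E, Mul(2, h)) (Function('W')(h, E) = Add(Add(E, h), h) = Add(E, Mul(2, h)))
Function('V')(o, m) = 2
M = -70 (M = Add(Add(20, -92), 2) = Add(-72, 2) = -70)
Function('p')(O, U) = 666 (Function('p')(O, U) = Mul(-1, -666) = 666)
Mul(1855770, Pow(Add(Function('p')(-2071, M), Mul(-1, 2350797)), -1)) = Mul(1855770, Pow(Add(666, Mul(-1, 2350797)), -1)) = Mul(1855770, Pow(Add(666, -2350797), -1)) = Mul(1855770, Pow(-2350131, -1)) = Mul(1855770, Rational(-1, 2350131)) = Rational(-88370, 111911)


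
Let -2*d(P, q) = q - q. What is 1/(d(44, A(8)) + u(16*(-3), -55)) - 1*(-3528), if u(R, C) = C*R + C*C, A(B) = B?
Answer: 19986121/5665 ≈ 3528.0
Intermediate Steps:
d(P, q) = 0 (d(P, q) = -(q - q)/2 = -1/2*0 = 0)
u(R, C) = C**2 + C*R (u(R, C) = C*R + C**2 = C**2 + C*R)
1/(d(44, A(8)) + u(16*(-3), -55)) - 1*(-3528) = 1/(0 - 55*(-55 + 16*(-3))) - 1*(-3528) = 1/(0 - 55*(-55 - 48)) + 3528 = 1/(0 - 55*(-103)) + 3528 = 1/(0 + 5665) + 3528 = 1/5665 + 3528 = 19986121/5665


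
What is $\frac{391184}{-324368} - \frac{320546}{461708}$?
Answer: $- \frac{8893363975}{4680103142} \approx -1.9002$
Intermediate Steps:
$\frac{391184}{-324368} - \frac{320546}{461708} = 391184 \left(- \frac{1}{324368}\right) - \frac{160273}{230854} = - \frac{24449}{20273} - \frac{160273}{230854} = - \frac{8893363975}{4680103142}$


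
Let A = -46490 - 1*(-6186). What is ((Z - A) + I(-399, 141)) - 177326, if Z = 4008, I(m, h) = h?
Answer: -132873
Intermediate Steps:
A = -40304 (A = -46490 + 6186 = -40304)
((Z - A) + I(-399, 141)) - 177326 = ((4008 - 1*(-40304)) + 141) - 177326 = ((4008 + 40304) + 141) - 177326 = (44312 + 141) - 177326 = 44453 - 177326 = -132873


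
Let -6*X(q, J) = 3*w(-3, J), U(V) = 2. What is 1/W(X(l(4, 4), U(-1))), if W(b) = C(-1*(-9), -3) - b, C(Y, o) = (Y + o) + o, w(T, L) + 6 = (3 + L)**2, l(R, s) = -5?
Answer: 2/25 ≈ 0.080000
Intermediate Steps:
w(T, L) = -6 + (3 + L)**2
C(Y, o) = Y + 2*o
X(q, J) = 3 - (3 + J)**2/2 (X(q, J) = -(-6 + (3 + J)**2)/2 = -(-18 + 3*(3 + J)**2)/6 = 3 - (3 + J)**2/2)
W(b) = 3 - b (W(b) = (-1*(-9) + 2*(-3)) - b = (9 - 6) - b = 3 - b)
1/W(X(l(4, 4), U(-1))) = 1/(3 - (3 - (3 + 2)**2/2)) = 1/(3 - (3 - 1/2*5**2)) = 1/(3 - (3 - 1/2*25)) = 1/(3 - (3 - 25/2)) = 1/(3 - 1*(-19/2)) = 1/(3 + 19/2) = 1/(25/2) = 2/25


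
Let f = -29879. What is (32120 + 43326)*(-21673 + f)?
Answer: -3889392192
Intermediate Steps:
(32120 + 43326)*(-21673 + f) = (32120 + 43326)*(-21673 - 29879) = 75446*(-51552) = -3889392192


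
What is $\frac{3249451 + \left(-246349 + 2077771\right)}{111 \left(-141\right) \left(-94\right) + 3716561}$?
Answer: $\frac{5080873}{5187755} \approx 0.9794$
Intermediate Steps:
$\frac{3249451 + \left(-246349 + 2077771\right)}{111 \left(-141\right) \left(-94\right) + 3716561} = \frac{3249451 + 1831422}{\left(-15651\right) \left(-94\right) + 3716561} = \frac{5080873}{1471194 + 3716561} = \frac{5080873}{5187755}$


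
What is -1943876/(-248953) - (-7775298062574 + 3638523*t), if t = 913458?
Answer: 1108254141866261996/248953 ≈ 4.4517e+12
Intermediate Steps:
-1943876/(-248953) - (-7775298062574 + 3638523*t) = -1943876/(-248953) - 3638523/(1/(913458 - 2136938)) = -1943876*(-1/248953) - 3638523/(1/(-1223480)) = 1943876/248953 - 3638523/(-1/1223480) = 1943876/248953 - 3638523*(-1223480) = 1943876/248953 + 4451660120040 = 1108254141866261996/248953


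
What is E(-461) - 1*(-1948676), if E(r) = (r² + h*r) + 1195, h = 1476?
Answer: 1481956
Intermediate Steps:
E(r) = 1195 + r² + 1476*r (E(r) = (r² + 1476*r) + 1195 = 1195 + r² + 1476*r)
E(-461) - 1*(-1948676) = (1195 + (-461)² + 1476*(-461)) - 1*(-1948676) = (1195 + 212521 - 680436) + 1948676 = -466720 + 1948676 = 1481956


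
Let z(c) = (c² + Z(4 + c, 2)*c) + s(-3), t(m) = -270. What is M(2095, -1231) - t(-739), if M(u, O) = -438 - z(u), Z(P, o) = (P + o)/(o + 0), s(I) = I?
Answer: -13179975/2 ≈ -6.5900e+6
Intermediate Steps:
Z(P, o) = (P + o)/o
z(c) = -3 + c² + c*(3 + c/2) (z(c) = (c² + (((4 + c) + 2)/2)*c) - 3 = (c² + ((6 + c)/2)*c) - 3 = (c² + (3 + c/2)*c) - 3 = (c² + c*(3 + c/2)) - 3 = -3 + c² + c*(3 + c/2))
M(u, O) = -435 - 3*u - 3*u²/2 (M(u, O) = -438 - (-3 + 3*u + 3*u²/2) = -438 + (3 - 3*u - 3*u²/2) = -435 - 3*u - 3*u²/2)
M(2095, -1231) - t(-739) = (-435 - 3*2095 - 3/2*2095²) - 1*(-270) = (-435 - 6285 - 3/2*4389025) + 270 = (-435 - 6285 - 13167075/2) + 270 = -13180515/2 + 270 = -13179975/2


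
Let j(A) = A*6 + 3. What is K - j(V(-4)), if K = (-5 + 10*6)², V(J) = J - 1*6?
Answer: 3082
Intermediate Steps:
V(J) = -6 + J (V(J) = J - 6 = -6 + J)
K = 3025 (K = (-5 + 60)² = 55² = 3025)
j(A) = 3 + 6*A (j(A) = 6*A + 3 = 3 + 6*A)
K - j(V(-4)) = 3025 - (3 + 6*(-6 - 4)) = 3025 - (3 + 6*(-10)) = 3025 - (3 - 60) = 3025 - 1*(-57) = 3025 + 57 = 3082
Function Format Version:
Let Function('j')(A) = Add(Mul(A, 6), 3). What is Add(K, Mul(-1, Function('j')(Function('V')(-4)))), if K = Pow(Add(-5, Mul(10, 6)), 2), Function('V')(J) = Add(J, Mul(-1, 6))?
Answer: 3082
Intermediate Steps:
Function('V')(J) = Add(-6, J) (Function('V')(J) = Add(J, -6) = Add(-6, J))
K = 3025 (K = Pow(Add(-5, 60), 2) = Pow(55, 2) = 3025)
Function('j')(A) = Add(3, Mul(6, A)) (Function('j')(A) = Add(Mul(6, A), 3) = Add(3, Mul(6, A)))
Add(K, Mul(-1, Function('j')(Function('V')(-4)))) = Add(3025, Mul(-1, Add(3, Mul(6, Add(-6, -4))))) = Add(3025, Mul(-1, Add(3, Mul(6, -10)))) = Add(3025, Mul(-1, Add(3, -60))) = Add(3025, Mul(-1, -57)) = Add(3025, 57) = 3082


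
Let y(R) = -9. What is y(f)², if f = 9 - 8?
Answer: 81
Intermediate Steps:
f = 1
y(f)² = (-9)² = 81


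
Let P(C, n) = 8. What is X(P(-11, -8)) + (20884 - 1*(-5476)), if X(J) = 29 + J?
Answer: 26397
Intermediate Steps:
X(P(-11, -8)) + (20884 - 1*(-5476)) = (29 + 8) + (20884 - 1*(-5476)) = 37 + (20884 + 5476) = 37 + 26360 = 26397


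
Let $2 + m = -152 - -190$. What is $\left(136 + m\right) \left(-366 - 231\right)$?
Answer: $-102684$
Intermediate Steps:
$m = 36$ ($m = -2 - -38 = -2 + \left(-152 + 190\right) = -2 + 38 = 36$)
$\left(136 + m\right) \left(-366 - 231\right) = \left(136 + 36\right) \left(-366 - 231\right) = 172 \left(-366 - 231\right) = 172 \left(-597\right) = -102684$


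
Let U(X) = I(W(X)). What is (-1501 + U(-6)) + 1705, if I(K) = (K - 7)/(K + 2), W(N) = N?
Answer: 829/4 ≈ 207.25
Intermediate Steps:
I(K) = (-7 + K)/(2 + K)
U(X) = (-7 + X)/(2 + X)
(-1501 + U(-6)) + 1705 = (-1501 + (-7 - 6)/(2 - 6)) + 1705 = (-1501 - 13/(-4)) + 1705 = (-1501 - 1/4*(-13)) + 1705 = (-1501 + 13/4) + 1705 = -5991/4 + 1705 = 829/4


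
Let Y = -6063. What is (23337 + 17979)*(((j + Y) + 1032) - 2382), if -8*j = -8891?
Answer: -520715877/2 ≈ -2.6036e+8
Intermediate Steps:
j = 8891/8 (j = -⅛*(-8891) = 8891/8 ≈ 1111.4)
(23337 + 17979)*(((j + Y) + 1032) - 2382) = (23337 + 17979)*(((8891/8 - 6063) + 1032) - 2382) = 41316*((-39613/8 + 1032) - 2382) = 41316*(-31357/8 - 2382) = 41316*(-50413/8) = -520715877/2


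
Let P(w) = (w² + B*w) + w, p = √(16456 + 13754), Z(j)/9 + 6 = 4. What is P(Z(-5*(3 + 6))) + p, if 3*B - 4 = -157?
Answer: 1224 + √30210 ≈ 1397.8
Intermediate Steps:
B = -51 (B = 4/3 + (⅓)*(-157) = 4/3 - 157/3 = -51)
Z(j) = -18 (Z(j) = -54 + 9*4 = -54 + 36 = -18)
p = √30210 ≈ 173.81
P(w) = w² - 50*w (P(w) = (w² - 51*w) + w = w² - 50*w)
P(Z(-5*(3 + 6))) + p = -18*(-50 - 18) + √30210 = -18*(-68) + √30210 = 1224 + √30210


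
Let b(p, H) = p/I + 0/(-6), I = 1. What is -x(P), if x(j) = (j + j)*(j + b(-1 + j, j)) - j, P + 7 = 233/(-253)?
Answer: -17585100/64009 ≈ -274.73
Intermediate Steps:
P = -2004/253 (P = -7 + 233/(-253) = -7 + 233*(-1/253) = -7 - 233/253 = -2004/253 ≈ -7.9210)
b(p, H) = p (b(p, H) = p/1 + 0/(-6) = p*1 + 0*(-⅙) = p + 0 = p)
x(j) = -j + 2*j*(-1 + 2*j) (x(j) = (j + j)*(j + (-1 + j)) - j = (2*j)*(-1 + 2*j) - j = 2*j*(-1 + 2*j) - j = -j + 2*j*(-1 + 2*j))
-x(P) = -(-2004)*(-3 + 4*(-2004/253))/253 = -(-2004)*(-3 - 8016/253)/253 = -(-2004)*(-8775)/(253*253) = -1*17585100/64009 = -17585100/64009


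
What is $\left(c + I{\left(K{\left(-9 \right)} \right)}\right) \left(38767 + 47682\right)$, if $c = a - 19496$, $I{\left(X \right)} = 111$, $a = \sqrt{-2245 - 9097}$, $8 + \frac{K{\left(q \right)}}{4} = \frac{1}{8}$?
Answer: $-1675813865 + 86449 i \sqrt{11342} \approx -1.6758 \cdot 10^{9} + 9.2067 \cdot 10^{6} i$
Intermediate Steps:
$K{\left(q \right)} = - \frac{63}{2}$ ($K{\left(q \right)} = -32 + \frac{4}{8} = -32 + 4 \cdot \frac{1}{8} = -32 + \frac{1}{2} = - \frac{63}{2}$)
$a = i \sqrt{11342}$ ($a = \sqrt{-11342} = i \sqrt{11342} \approx 106.5 i$)
$c = -19496 + i \sqrt{11342}$ ($c = i \sqrt{11342} - 19496 = -19496 + i \sqrt{11342} \approx -19496.0 + 106.5 i$)
$\left(c + I{\left(K{\left(-9 \right)} \right)}\right) \left(38767 + 47682\right) = \left(\left(-19496 + i \sqrt{11342}\right) + 111\right) \left(38767 + 47682\right) = \left(-19385 + i \sqrt{11342}\right) 86449 = -1675813865 + 86449 i \sqrt{11342}$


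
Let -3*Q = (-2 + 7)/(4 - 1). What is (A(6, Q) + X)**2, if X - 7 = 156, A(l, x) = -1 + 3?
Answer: 27225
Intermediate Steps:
Q = -5/9 (Q = -(-2 + 7)/(3*(4 - 1)) = -5/(3*3) = -1/3*5/3 = -5/9 ≈ -0.55556)
A(l, x) = 2
X = 163 (X = 7 + 156 = 163)
(A(6, Q) + X)**2 = (2 + 163)**2 = 165**2 = 27225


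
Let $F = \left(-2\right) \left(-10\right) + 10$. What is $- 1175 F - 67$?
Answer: $-35317$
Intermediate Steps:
$F = 30$ ($F = 20 + 10 = 30$)
$- 1175 F - 67 = \left(-1175\right) 30 - 67 = -35250 - 67 = -35317$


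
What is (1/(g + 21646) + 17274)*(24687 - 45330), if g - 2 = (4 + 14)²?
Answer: -2611644527849/7324 ≈ -3.5659e+8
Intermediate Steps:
g = 326 (g = 2 + (4 + 14)² = 2 + 18² = 2 + 324 = 326)
(1/(g + 21646) + 17274)*(24687 - 45330) = (1/(326 + 21646) + 17274)*(24687 - 45330) = (1/21972 + 17274)*(-20643) = (379544329/21972)*(-20643) = -2611644527849/7324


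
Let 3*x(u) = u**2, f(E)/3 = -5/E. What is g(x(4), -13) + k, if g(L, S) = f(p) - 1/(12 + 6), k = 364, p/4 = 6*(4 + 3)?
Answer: 183383/504 ≈ 363.85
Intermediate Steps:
p = 168 (p = 4*(6*(4 + 3)) = 4*(6*7) = 4*42 = 168)
f(E) = -15/E (f(E) = 3*(-5/E) = -15/E)
x(u) = u**2/3
g(L, S) = -73/504 (g(L, S) = -15/168 - 1/(12 + 6) = -15*1/168 - 1/18 = -5/56 - 1*1/18 = -5/56 - 1/18 = -73/504)
g(x(4), -13) + k = -73/504 + 364 = 183383/504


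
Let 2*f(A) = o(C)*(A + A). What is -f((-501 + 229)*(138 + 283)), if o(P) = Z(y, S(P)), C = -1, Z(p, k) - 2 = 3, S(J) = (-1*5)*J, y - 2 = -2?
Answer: 572560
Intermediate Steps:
y = 0 (y = 2 - 2 = 0)
S(J) = -5*J
Z(p, k) = 5 (Z(p, k) = 2 + 3 = 5)
o(P) = 5
f(A) = 5*A (f(A) = (5*(A + A))/2 = (5*(2*A))/2 = (10*A)/2 = 5*A)
-f((-501 + 229)*(138 + 283)) = -5*(-501 + 229)*(138 + 283) = -5*(-272*421) = -5*(-114512) = -1*(-572560) = 572560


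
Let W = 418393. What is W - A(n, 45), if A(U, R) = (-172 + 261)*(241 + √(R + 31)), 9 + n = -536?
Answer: 396944 - 178*√19 ≈ 3.9617e+5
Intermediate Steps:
n = -545 (n = -9 - 536 = -545)
A(U, R) = 21449 + 89*√(31 + R) (A(U, R) = 89*(241 + √(31 + R)) = 21449 + 89*√(31 + R))
W - A(n, 45) = 418393 - (21449 + 89*√(31 + 45)) = 418393 - (21449 + 89*√76) = 418393 - (21449 + 89*(2*√19)) = 418393 - (21449 + 178*√19) = 418393 + (-21449 - 178*√19) = 396944 - 178*√19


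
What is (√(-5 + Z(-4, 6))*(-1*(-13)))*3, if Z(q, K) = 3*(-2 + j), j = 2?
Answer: 39*I*√5 ≈ 87.207*I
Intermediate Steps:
Z(q, K) = 0 (Z(q, K) = 3*(-2 + 2) = 3*0 = 0)
(√(-5 + Z(-4, 6))*(-1*(-13)))*3 = (√(-5 + 0)*(-1*(-13)))*3 = (√(-5)*13)*3 = ((I*√5)*13)*3 = (13*I*√5)*3 = 39*I*√5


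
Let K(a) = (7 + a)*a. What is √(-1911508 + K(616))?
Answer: 2*I*√381935 ≈ 1236.0*I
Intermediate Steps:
K(a) = a*(7 + a)
√(-1911508 + K(616)) = √(-1911508 + 616*(7 + 616)) = √(-1911508 + 616*623) = √(-1911508 + 383768) = √(-1527740) = 2*I*√381935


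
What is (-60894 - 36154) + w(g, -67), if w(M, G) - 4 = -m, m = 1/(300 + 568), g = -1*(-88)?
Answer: -84234193/868 ≈ -97044.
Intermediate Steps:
g = 88
m = 1/868 ≈ 0.0011521
w(M, G) = 3471/868 (w(M, G) = 4 - 1*1/868 = 4 - 1/868 = 3471/868)
(-60894 - 36154) + w(g, -67) = (-60894 - 36154) + 3471/868 = -97048 + 3471/868 = -84234193/868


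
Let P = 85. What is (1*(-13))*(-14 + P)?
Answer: -923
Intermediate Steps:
(1*(-13))*(-14 + P) = (1*(-13))*(-14 + 85) = -13*71 = -923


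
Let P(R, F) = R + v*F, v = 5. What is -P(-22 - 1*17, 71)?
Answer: -316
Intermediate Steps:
P(R, F) = R + 5*F
-P(-22 - 1*17, 71) = -((-22 - 1*17) + 5*71) = -((-22 - 17) + 355) = -(-39 + 355) = -1*316 = -316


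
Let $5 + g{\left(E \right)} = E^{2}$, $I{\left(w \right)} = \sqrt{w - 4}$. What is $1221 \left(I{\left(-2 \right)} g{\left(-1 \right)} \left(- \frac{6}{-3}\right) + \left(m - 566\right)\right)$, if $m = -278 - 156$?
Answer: $-1221000 - 9768 i \sqrt{6} \approx -1.221 \cdot 10^{6} - 23927.0 i$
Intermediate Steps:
$m = -434$
$I{\left(w \right)} = \sqrt{-4 + w}$
$g{\left(E \right)} = -5 + E^{2}$
$1221 \left(I{\left(-2 \right)} g{\left(-1 \right)} \left(- \frac{6}{-3}\right) + \left(m - 566\right)\right) = 1221 \left(\sqrt{-4 - 2} \left(-5 + \left(-1\right)^{2}\right) \left(- \frac{6}{-3}\right) - 1000\right) = 1221 \left(\sqrt{-6} \left(-5 + 1\right) \left(\left(-6\right) \left(- \frac{1}{3}\right)\right) - 1000\right) = 1221 \left(i \sqrt{6} \left(-4\right) 2 - 1000\right) = 1221 \left(- 4 i \sqrt{6} \cdot 2 - 1000\right) = 1221 \left(- 8 i \sqrt{6} - 1000\right) = 1221 \left(-1000 - 8 i \sqrt{6}\right) = -1221000 - 9768 i \sqrt{6}$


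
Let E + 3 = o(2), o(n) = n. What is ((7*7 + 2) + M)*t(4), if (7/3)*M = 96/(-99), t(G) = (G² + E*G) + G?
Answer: 62320/77 ≈ 809.35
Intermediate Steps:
E = -1 (E = -3 + 2 = -1)
t(G) = G² (t(G) = (G² - G) + G = G²)
M = -32/77 (M = 3*(96/(-99))/7 = 3*(96*(-1/99))/7 = (3/7)*(-32/33) = -32/77 ≈ -0.41558)
((7*7 + 2) + M)*t(4) = ((7*7 + 2) - 32/77)*4² = ((49 + 2) - 32/77)*16 = (51 - 32/77)*16 = (3895/77)*16 = 62320/77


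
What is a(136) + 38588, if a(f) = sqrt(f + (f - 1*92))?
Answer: 38588 + 6*sqrt(5) ≈ 38601.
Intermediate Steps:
a(f) = sqrt(-92 + 2*f) (a(f) = sqrt(f + (f - 92)) = sqrt(f + (-92 + f)) = sqrt(-92 + 2*f))
a(136) + 38588 = sqrt(-92 + 2*136) + 38588 = sqrt(-92 + 272) + 38588 = sqrt(180) + 38588 = 6*sqrt(5) + 38588 = 38588 + 6*sqrt(5)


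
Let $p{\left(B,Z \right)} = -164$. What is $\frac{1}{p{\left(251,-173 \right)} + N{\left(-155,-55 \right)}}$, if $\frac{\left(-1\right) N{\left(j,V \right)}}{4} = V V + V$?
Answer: $- \frac{1}{12044} \approx -8.3029 \cdot 10^{-5}$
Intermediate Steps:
$N{\left(j,V \right)} = - 4 V - 4 V^{2}$ ($N{\left(j,V \right)} = - 4 \left(V V + V\right) = - 4 \left(V^{2} + V\right) = - 4 \left(V + V^{2}\right) = - 4 V - 4 V^{2}$)
$\frac{1}{p{\left(251,-173 \right)} + N{\left(-155,-55 \right)}} = \frac{1}{-164 - - 220 \left(1 - 55\right)} = \frac{1}{-164 - \left(-220\right) \left(-54\right)} = \frac{1}{-164 - 11880} = \frac{1}{-12044} = - \frac{1}{12044}$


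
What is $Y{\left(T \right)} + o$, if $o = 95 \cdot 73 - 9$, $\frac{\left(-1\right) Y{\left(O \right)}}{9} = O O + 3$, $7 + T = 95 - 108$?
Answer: $3299$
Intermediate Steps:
$T = -20$ ($T = -7 + \left(95 - 108\right) = -7 - 13 = -20$)
$Y{\left(O \right)} = -27 - 9 O^{2}$ ($Y{\left(O \right)} = - 9 \left(O O + 3\right) = - 9 \left(O^{2} + 3\right) = - 9 \left(3 + O^{2}\right) = -27 - 9 O^{2}$)
$o = 6926$ ($o = 6935 - 9 = 6926$)
$Y{\left(T \right)} + o = \left(-27 - 9 \left(-20\right)^{2}\right) + 6926 = \left(-27 - 3600\right) + 6926 = -3627 + 6926 = 3299$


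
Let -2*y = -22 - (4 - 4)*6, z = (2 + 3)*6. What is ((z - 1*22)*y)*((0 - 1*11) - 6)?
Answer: -1496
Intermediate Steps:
z = 30 (z = 5*6 = 30)
y = 11 (y = -(-22 - (4 - 4)*6)/2 = -(-22 - 0*6)/2 = -(-22 - 1*0)/2 = -(-22 + 0)/2 = -½*(-22) = 11)
((z - 1*22)*y)*((0 - 1*11) - 6) = ((30 - 1*22)*11)*((0 - 1*11) - 6) = ((30 - 22)*11)*((0 - 11) - 6) = (8*11)*(-11 - 6) = 88*(-17) = -1496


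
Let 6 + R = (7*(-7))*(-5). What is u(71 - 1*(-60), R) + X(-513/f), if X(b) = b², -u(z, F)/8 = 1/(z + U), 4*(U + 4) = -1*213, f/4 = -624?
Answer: -13525073/204206080 ≈ -0.066232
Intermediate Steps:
f = -2496 (f = 4*(-624) = -2496)
U = -229/4 (U = -4 + (-1*213)/4 = -4 + (¼)*(-213) = -4 - 213/4 = -229/4 ≈ -57.250)
R = 239 (R = -6 + (7*(-7))*(-5) = -6 - 49*(-5) = -6 + 245 = 239)
u(z, F) = -8/(-229/4 + z) (u(z, F) = -8/(z - 229/4) = -8/(-229/4 + z))
u(71 - 1*(-60), R) + X(-513/f) = -32/(-229 + 4*(71 - 1*(-60))) + (-513/(-2496))² = -32/(-229 + 4*(71 + 60)) + (-513*(-1/2496))² = -32/(-229 + 4*131) + (171/832)² = -32/(-229 + 524) + 29241/692224 = -32/295 + 29241/692224 = -13525073/204206080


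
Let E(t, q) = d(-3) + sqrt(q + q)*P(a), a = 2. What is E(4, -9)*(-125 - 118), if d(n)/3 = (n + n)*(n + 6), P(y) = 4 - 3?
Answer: 13122 - 729*I*sqrt(2) ≈ 13122.0 - 1031.0*I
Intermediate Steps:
P(y) = 1
d(n) = 6*n*(6 + n) (d(n) = 3*((n + n)*(n + 6)) = 3*((2*n)*(6 + n)) = 3*(2*n*(6 + n)) = 6*n*(6 + n))
E(t, q) = -54 + sqrt(2)*sqrt(q) (E(t, q) = 6*(-3)*(6 - 3) + sqrt(q + q)*1 = 6*(-3)*3 + sqrt(2*q)*1 = -54 + (sqrt(2)*sqrt(q))*1 = -54 + sqrt(2)*sqrt(q))
E(4, -9)*(-125 - 118) = (-54 + sqrt(2)*sqrt(-9))*(-125 - 118) = (-54 + sqrt(2)*(3*I))*(-243) = (-54 + 3*I*sqrt(2))*(-243) = 13122 - 729*I*sqrt(2)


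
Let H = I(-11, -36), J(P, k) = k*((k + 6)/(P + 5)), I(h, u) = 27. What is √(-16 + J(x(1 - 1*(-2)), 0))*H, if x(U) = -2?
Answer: 108*I ≈ 108.0*I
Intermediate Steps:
J(P, k) = k*(6 + k)/(5 + P) (J(P, k) = k*((6 + k)/(5 + P)) = k*(6 + k)/(5 + P))
H = 27
√(-16 + J(x(1 - 1*(-2)), 0))*H = √(-16 + 0*(6 + 0)/(5 - 2))*27 = √(-16 + 0*6/3)*27 = √(-16 + 0*(⅓)*6)*27 = √(-16 + 0)*27 = √(-16)*27 = (4*I)*27 = 108*I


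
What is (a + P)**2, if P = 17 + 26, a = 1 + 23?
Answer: 4489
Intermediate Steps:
a = 24
P = 43
(a + P)**2 = (24 + 43)**2 = 67**2 = 4489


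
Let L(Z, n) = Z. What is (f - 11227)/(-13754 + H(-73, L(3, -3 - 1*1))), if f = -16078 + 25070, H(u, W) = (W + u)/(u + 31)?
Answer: 6705/41257 ≈ 0.16252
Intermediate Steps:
H(u, W) = (W + u)/(31 + u)
f = 8992
(f - 11227)/(-13754 + H(-73, L(3, -3 - 1*1))) = (8992 - 11227)/(-13754 + (3 - 73)/(31 - 73)) = -2235/(-13754 - 70/(-42)) = -2235/(-13754 - 1/42*(-70)) = -2235/(-13754 + 5/3) = -2235/(-41257/3) = -2235*(-3/41257) = 6705/41257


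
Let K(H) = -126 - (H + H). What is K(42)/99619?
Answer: -210/99619 ≈ -0.0021080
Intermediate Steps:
K(H) = -126 - 2*H
K(42)/99619 = (-126 - 2*42)/99619 = (-126 - 84)*(1/99619) = -210*1/99619 = -210/99619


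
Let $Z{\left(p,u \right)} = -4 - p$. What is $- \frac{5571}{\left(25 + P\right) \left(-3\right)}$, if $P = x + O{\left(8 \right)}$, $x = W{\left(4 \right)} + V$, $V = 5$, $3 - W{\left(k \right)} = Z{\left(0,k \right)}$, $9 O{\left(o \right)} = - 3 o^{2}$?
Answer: $\frac{5571}{47} \approx 118.53$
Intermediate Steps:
$O{\left(o \right)} = - \frac{o^{2}}{3}$ ($O{\left(o \right)} = \frac{\left(-3\right) o^{2}}{9} = - \frac{o^{2}}{3}$)
$W{\left(k \right)} = 7$ ($W{\left(k \right)} = 3 - \left(-4 - 0\right) = 3 - \left(-4 + 0\right) = 3 - -4 = 3 + 4 = 7$)
$x = 12$ ($x = 7 + 5 = 12$)
$P = - \frac{28}{3}$ ($P = 12 - \frac{8^{2}}{3} = 12 - \frac{64}{3} = - \frac{28}{3} \approx -9.3333$)
$- \frac{5571}{\left(25 + P\right) \left(-3\right)} = - \frac{5571}{\left(25 - \frac{28}{3}\right) \left(-3\right)} = - \frac{5571}{\frac{47}{3} \left(-3\right)} = - \frac{5571}{-47} = \left(-5571\right) \left(- \frac{1}{47}\right) = \frac{5571}{47}$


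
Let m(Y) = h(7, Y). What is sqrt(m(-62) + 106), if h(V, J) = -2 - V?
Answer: sqrt(97) ≈ 9.8489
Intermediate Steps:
m(Y) = -9 (m(Y) = -2 - 1*7 = -2 - 7 = -9)
sqrt(m(-62) + 106) = sqrt(-9 + 106) = sqrt(97)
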